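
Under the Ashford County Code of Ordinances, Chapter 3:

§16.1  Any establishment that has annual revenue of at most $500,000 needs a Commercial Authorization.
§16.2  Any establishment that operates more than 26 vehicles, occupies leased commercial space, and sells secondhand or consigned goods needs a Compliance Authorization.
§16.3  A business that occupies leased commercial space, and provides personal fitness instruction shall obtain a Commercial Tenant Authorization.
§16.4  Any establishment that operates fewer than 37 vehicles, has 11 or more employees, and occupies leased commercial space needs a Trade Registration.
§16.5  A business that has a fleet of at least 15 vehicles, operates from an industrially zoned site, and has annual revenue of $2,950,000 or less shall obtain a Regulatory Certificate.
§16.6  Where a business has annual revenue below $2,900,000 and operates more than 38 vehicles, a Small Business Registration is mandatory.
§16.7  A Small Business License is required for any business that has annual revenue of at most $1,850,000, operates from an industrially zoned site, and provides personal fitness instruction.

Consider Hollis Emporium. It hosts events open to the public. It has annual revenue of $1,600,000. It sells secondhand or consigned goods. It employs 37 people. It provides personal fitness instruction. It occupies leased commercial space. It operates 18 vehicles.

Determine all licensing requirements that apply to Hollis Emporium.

§16.1 revenue $1,600,000 > $500,000 → Commercial Authorization not required.
§16.2 vehicles 18 ≤ 26; occupies leased commercial space; sells secondhand or consigned goods → Compliance Authorization not required.
§16.3 occupies leased commercial space; provides personal fitness instruction → Commercial Tenant Authorization required.
§16.4 vehicles 18 < 37; employees 37 ≥ 11; occupies leased commercial space → Trade Registration required.
§16.5 vehicles 18 ≥ 15; occupies leased commercial space (not: operates from an industrially zoned site); revenue $1,600,000 ≤ $2,950,000 → Regulatory Certificate not required.
§16.6 revenue $1,600,000 < $2,900,000; vehicles 18 ≤ 38 → Small Business Registration not required.
§16.7 revenue $1,600,000 ≤ $1,850,000; occupies leased commercial space (not: operates from an industrially zoned site); provides personal fitness instruction → Small Business License not required.

Commercial Tenant Authorization, Trade Registration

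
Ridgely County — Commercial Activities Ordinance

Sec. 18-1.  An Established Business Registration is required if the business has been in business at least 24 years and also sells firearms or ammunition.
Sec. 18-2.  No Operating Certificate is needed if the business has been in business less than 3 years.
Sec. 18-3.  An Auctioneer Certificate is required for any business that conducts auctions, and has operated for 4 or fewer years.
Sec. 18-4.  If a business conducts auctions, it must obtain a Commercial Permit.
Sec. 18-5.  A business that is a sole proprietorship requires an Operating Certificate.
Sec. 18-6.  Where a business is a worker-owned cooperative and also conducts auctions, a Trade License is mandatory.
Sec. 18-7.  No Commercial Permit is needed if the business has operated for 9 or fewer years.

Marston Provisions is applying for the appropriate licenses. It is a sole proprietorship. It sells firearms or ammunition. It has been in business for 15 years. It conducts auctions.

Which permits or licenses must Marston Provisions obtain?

Commercial Permit, Operating Certificate

Sec. 18-1. years in business 15 < 24; sells firearms or ammunition → Established Business Registration not required.
Sec. 18-2. years in business 15 ≥ 3 → Operating Certificate exemption does not apply.
Sec. 18-3. conducts auctions; years in business 15 > 4 → Auctioneer Certificate not required.
Sec. 18-4. conducts auctions → Commercial Permit required.
Sec. 18-5. is a sole proprietorship → Operating Certificate required.
Sec. 18-6. is a sole proprietorship (not: is a worker-owned cooperative); conducts auctions → Trade License not required.
Sec. 18-7. years in business 15 > 9 → Commercial Permit exemption does not apply.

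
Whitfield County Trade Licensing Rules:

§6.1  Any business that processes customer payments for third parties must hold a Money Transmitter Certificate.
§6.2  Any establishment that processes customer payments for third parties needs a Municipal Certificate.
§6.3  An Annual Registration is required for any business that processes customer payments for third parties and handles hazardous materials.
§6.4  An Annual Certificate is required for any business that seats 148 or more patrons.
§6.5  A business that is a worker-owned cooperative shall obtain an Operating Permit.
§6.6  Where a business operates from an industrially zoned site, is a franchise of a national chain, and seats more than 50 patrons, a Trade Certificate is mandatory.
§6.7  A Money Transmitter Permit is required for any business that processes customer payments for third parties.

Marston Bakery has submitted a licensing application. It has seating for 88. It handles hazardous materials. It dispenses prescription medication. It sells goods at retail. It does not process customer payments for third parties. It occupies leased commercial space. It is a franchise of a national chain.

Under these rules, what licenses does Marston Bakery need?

§6.1 does not process customer payments for third parties → Money Transmitter Certificate not required.
§6.2 does not process customer payments for third parties → Municipal Certificate not required.
§6.3 does not process customer payments for third parties; handles hazardous materials → Annual Registration not required.
§6.4 seating 88 < 148 → Annual Certificate not required.
§6.5 is a franchise of a national chain (not: is a worker-owned cooperative) → Operating Permit not required.
§6.6 occupies leased commercial space (not: operates from an industrially zoned site); is a franchise of a national chain; seating 88 > 50 → Trade Certificate not required.
§6.7 does not process customer payments for third parties → Money Transmitter Permit not required.

None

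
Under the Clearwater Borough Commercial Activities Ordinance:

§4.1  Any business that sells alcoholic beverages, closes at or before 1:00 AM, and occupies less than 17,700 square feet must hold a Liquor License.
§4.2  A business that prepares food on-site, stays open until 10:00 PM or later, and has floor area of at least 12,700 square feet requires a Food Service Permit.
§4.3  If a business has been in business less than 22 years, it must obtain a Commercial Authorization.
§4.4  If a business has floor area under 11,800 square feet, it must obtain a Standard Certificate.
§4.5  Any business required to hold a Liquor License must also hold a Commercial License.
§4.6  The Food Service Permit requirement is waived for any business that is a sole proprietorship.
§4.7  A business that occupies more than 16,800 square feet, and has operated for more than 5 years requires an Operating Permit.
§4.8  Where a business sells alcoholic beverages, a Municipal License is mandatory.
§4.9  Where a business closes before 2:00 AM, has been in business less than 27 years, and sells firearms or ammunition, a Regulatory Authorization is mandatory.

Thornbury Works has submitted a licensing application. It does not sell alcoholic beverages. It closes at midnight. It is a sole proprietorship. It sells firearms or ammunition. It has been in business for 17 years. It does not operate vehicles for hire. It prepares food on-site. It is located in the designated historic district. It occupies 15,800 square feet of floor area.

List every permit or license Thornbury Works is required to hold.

§4.1 does not sell alcoholic beverages; closes midnight, at/before 1:00 AM; floor area 15,800 square feet < 17,700 square feet → Liquor License not required.
§4.2 prepares food on-site; closes midnight, after 10:00 PM; floor area 15,800 square feet ≥ 12,700 square feet → Food Service Permit required.
§4.3 years in business 17 < 22 → Commercial Authorization required.
§4.4 floor area 15,800 square feet ≥ 11,800 square feet → Standard Certificate not required.
§4.5 Liquor License is not required → no effect.
§4.6 is a sole proprietorship → exempt from Food Service Permit.
§4.7 floor area 15,800 square feet ≤ 16,800 square feet; years in business 17 > 5 → Operating Permit not required.
§4.8 does not sell alcoholic beverages → Municipal License not required.
§4.9 closes midnight, at/before 2:00 AM; years in business 17 < 27; sells firearms or ammunition → Regulatory Authorization required.

Commercial Authorization, Regulatory Authorization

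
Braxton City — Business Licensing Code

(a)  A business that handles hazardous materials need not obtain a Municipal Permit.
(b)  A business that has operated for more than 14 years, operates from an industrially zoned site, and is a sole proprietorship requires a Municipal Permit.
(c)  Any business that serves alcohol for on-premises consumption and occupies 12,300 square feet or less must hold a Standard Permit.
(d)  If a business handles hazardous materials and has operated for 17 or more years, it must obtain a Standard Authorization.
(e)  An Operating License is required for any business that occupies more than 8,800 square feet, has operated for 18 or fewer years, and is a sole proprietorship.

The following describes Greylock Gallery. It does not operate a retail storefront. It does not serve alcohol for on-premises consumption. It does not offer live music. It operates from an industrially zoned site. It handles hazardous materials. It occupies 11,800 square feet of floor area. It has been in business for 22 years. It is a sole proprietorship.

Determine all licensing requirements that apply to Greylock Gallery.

(a) handles hazardous materials → exempt from Municipal Permit.
(b) years in business 22 > 14; operates from an industrially zoned site; is a sole proprietorship → Municipal Permit required.
(c) does not serve alcohol for on-premises consumption; floor area 11,800 square feet ≤ 12,300 square feet → Standard Permit not required.
(d) handles hazardous materials; years in business 22 ≥ 17 → Standard Authorization required.
(e) floor area 11,800 square feet > 8,800 square feet; years in business 22 > 18; is a sole proprietorship → Operating License not required.

Standard Authorization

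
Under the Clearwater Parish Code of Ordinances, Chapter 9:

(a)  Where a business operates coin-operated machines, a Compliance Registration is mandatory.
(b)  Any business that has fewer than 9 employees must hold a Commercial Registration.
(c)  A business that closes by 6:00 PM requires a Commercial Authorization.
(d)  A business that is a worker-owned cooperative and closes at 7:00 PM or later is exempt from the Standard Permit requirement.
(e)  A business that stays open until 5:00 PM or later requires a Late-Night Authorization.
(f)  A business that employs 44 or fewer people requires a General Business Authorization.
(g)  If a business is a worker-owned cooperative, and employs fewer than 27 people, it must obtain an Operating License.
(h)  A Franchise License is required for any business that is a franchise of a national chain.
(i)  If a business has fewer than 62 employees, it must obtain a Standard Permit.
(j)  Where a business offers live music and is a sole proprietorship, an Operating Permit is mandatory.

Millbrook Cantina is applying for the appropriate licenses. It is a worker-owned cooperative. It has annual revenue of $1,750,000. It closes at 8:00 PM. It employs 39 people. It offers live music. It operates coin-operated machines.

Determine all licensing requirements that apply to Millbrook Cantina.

Compliance Registration, General Business Authorization, Late-Night Authorization

(a) operates coin-operated machines → Compliance Registration required.
(b) employees 39 ≥ 9 → Commercial Registration not required.
(c) closes 8:00 PM, after 6:00 PM → Commercial Authorization not required.
(d) is a worker-owned cooperative; closes 8:00 PM, after 7:00 PM → exempt from Standard Permit.
(e) closes 8:00 PM, after 5:00 PM → Late-Night Authorization required.
(f) employees 39 ≤ 44 → General Business Authorization required.
(g) is a worker-owned cooperative; employees 39 ≥ 27 → Operating License not required.
(h) is a worker-owned cooperative (not: is a franchise of a national chain) → Franchise License not required.
(i) employees 39 < 62 → Standard Permit required.
(j) offers live music; is a worker-owned cooperative (not: is a sole proprietorship) → Operating Permit not required.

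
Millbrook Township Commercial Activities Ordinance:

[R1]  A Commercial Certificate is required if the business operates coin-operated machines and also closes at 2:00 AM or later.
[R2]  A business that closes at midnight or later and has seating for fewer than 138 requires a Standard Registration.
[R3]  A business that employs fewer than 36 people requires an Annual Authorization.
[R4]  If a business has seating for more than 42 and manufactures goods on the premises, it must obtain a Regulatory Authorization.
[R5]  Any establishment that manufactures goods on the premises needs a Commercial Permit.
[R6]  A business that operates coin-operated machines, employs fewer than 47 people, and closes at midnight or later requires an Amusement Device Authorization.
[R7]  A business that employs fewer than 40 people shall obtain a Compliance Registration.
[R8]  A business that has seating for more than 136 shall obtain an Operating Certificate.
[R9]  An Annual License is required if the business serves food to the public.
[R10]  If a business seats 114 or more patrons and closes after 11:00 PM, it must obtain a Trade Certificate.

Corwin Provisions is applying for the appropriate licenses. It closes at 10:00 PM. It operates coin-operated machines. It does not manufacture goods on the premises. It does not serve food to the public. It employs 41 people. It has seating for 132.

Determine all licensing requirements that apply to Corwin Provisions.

None

[R1] operates coin-operated machines; closes 10:00 PM, at/before 2:00 AM → Commercial Certificate not required.
[R2] closes 10:00 PM, at/before midnight; seating 132 < 138 → Standard Registration not required.
[R3] employees 41 ≥ 36 → Annual Authorization not required.
[R4] seating 132 > 42; does not manufacture goods on the premises → Regulatory Authorization not required.
[R5] does not manufacture goods on the premises → Commercial Permit not required.
[R6] operates coin-operated machines; employees 41 < 47; closes 10:00 PM, at/before midnight → Amusement Device Authorization not required.
[R7] employees 41 ≥ 40 → Compliance Registration not required.
[R8] seating 132 ≤ 136 → Operating Certificate not required.
[R9] does not serve food to the public → Annual License not required.
[R10] seating 132 ≥ 114; closes 10:00 PM, at/before 11:00 PM → Trade Certificate not required.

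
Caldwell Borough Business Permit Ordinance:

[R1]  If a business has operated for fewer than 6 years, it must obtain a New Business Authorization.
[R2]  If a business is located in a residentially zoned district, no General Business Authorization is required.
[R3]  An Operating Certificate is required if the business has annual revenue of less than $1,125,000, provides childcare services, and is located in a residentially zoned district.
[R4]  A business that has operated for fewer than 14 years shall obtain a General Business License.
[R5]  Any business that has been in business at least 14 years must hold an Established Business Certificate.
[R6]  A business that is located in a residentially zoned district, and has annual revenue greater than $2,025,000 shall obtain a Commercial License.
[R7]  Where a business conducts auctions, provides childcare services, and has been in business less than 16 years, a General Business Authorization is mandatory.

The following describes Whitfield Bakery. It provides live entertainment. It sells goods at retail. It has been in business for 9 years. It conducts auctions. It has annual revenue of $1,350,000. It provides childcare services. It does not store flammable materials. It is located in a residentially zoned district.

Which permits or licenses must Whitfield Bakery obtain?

General Business License

[R1] years in business 9 ≥ 6 → New Business Authorization not required.
[R2] is located in a residentially zoned district → exempt from General Business Authorization.
[R3] revenue $1,350,000 ≥ $1,125,000; provides childcare services; is located in a residentially zoned district → Operating Certificate not required.
[R4] years in business 9 < 14 → General Business License required.
[R5] years in business 9 < 14 → Established Business Certificate not required.
[R6] is located in a residentially zoned district; revenue $1,350,000 ≤ $2,025,000 → Commercial License not required.
[R7] conducts auctions; provides childcare services; years in business 9 < 16 → General Business Authorization required.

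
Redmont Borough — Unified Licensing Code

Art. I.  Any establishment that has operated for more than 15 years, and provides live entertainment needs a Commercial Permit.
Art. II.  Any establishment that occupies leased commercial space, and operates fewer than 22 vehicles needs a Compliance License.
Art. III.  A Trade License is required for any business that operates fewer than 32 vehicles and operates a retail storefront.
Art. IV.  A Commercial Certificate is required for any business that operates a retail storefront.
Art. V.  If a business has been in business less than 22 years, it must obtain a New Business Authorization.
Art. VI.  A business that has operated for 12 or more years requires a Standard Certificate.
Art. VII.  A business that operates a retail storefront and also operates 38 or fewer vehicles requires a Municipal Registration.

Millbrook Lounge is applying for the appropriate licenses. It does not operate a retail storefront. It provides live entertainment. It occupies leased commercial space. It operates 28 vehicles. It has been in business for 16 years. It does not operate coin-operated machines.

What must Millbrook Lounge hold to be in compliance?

Art. I. years in business 16 > 15; provides live entertainment → Commercial Permit required.
Art. II. occupies leased commercial space; vehicles 28 ≥ 22 → Compliance License not required.
Art. III. vehicles 28 < 32; does not operate a retail storefront → Trade License not required.
Art. IV. does not operate a retail storefront → Commercial Certificate not required.
Art. V. years in business 16 < 22 → New Business Authorization required.
Art. VI. years in business 16 ≥ 12 → Standard Certificate required.
Art. VII. does not operate a retail storefront; vehicles 28 ≤ 38 → Municipal Registration not required.

Commercial Permit, New Business Authorization, Standard Certificate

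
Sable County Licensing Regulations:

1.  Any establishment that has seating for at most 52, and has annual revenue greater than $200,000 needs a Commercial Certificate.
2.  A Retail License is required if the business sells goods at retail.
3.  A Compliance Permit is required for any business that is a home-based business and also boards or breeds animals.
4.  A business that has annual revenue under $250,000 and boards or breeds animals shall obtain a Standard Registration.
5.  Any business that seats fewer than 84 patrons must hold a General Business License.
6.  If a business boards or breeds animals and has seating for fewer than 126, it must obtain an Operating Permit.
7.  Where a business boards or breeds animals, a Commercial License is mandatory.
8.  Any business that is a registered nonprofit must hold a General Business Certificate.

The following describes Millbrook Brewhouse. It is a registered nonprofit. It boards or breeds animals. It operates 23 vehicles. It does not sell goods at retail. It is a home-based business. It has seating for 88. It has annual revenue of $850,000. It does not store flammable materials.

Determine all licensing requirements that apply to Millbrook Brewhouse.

Commercial License, Compliance Permit, General Business Certificate, Operating Permit

1. seating 88 > 52; revenue $850,000 > $200,000 → Commercial Certificate not required.
2. does not sell goods at retail → Retail License not required.
3. is a home-based business; boards or breeds animals → Compliance Permit required.
4. revenue $850,000 ≥ $250,000; boards or breeds animals → Standard Registration not required.
5. seating 88 ≥ 84 → General Business License not required.
6. boards or breeds animals; seating 88 < 126 → Operating Permit required.
7. boards or breeds animals → Commercial License required.
8. is a registered nonprofit → General Business Certificate required.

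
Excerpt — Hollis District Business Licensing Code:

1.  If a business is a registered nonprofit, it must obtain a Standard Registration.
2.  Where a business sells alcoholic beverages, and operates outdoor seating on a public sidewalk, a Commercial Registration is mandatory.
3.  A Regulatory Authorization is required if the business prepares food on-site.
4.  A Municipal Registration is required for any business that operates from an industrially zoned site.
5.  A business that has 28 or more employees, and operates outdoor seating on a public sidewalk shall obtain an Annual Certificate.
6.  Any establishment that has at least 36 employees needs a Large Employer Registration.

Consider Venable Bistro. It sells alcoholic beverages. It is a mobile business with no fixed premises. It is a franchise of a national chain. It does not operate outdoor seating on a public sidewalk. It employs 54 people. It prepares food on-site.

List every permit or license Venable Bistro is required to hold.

1. is a franchise of a national chain (not: is a registered nonprofit) → Standard Registration not required.
2. sells alcoholic beverages; does not operate outdoor seating on a public sidewalk → Commercial Registration not required.
3. prepares food on-site → Regulatory Authorization required.
4. is a mobile business with no fixed premises (not: operates from an industrially zoned site) → Municipal Registration not required.
5. employees 54 ≥ 28; does not operate outdoor seating on a public sidewalk → Annual Certificate not required.
6. employees 54 ≥ 36 → Large Employer Registration required.

Large Employer Registration, Regulatory Authorization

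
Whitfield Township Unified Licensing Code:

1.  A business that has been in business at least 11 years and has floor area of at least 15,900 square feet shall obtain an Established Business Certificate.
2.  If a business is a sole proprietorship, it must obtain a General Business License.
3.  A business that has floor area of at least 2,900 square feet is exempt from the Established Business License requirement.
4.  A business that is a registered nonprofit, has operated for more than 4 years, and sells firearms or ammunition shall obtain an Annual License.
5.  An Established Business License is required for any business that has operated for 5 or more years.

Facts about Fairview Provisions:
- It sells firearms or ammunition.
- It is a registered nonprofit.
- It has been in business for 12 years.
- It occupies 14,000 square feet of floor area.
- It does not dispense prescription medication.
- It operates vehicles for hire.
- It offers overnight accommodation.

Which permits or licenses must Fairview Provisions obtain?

Annual License

1. years in business 12 ≥ 11; floor area 14,000 square feet < 15,900 square feet → Established Business Certificate not required.
2. is a registered nonprofit (not: is a sole proprietorship) → General Business License not required.
3. floor area 14,000 square feet ≥ 2,900 square feet → exempt from Established Business License.
4. is a registered nonprofit; years in business 12 > 4; sells firearms or ammunition → Annual License required.
5. years in business 12 ≥ 5 → Established Business License required.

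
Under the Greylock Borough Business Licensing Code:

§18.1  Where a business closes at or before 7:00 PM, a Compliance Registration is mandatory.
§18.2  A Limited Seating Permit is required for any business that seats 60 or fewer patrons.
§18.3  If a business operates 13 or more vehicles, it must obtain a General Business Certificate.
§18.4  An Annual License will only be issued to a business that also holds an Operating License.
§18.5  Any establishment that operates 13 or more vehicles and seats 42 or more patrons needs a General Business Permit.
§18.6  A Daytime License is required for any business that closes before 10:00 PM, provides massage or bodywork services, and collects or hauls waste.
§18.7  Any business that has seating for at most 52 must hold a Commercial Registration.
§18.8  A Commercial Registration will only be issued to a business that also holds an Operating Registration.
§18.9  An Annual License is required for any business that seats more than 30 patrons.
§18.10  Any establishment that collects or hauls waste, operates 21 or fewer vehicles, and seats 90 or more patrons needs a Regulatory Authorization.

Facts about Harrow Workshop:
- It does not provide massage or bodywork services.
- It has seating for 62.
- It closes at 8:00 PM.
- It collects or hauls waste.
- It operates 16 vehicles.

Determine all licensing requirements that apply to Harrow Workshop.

Annual License, General Business Certificate, General Business Permit, Operating License

§18.1 closes 8:00 PM, after 7:00 PM → Compliance Registration not required.
§18.2 seating 62 > 60 → Limited Seating Permit not required.
§18.3 vehicles 16 ≥ 13 → General Business Certificate required.
§18.4 Annual License is required → Operating License also required.
§18.5 vehicles 16 ≥ 13; seating 62 ≥ 42 → General Business Permit required.
§18.6 closes 8:00 PM, at/before 10:00 PM; does not provide massage or bodywork services; collects or hauls waste → Daytime License not required.
§18.7 seating 62 > 52 → Commercial Registration not required.
§18.8 Commercial Registration is not required → no effect.
§18.9 seating 62 > 30 → Annual License required.
§18.10 collects or hauls waste; vehicles 16 ≤ 21; seating 62 < 90 → Regulatory Authorization not required.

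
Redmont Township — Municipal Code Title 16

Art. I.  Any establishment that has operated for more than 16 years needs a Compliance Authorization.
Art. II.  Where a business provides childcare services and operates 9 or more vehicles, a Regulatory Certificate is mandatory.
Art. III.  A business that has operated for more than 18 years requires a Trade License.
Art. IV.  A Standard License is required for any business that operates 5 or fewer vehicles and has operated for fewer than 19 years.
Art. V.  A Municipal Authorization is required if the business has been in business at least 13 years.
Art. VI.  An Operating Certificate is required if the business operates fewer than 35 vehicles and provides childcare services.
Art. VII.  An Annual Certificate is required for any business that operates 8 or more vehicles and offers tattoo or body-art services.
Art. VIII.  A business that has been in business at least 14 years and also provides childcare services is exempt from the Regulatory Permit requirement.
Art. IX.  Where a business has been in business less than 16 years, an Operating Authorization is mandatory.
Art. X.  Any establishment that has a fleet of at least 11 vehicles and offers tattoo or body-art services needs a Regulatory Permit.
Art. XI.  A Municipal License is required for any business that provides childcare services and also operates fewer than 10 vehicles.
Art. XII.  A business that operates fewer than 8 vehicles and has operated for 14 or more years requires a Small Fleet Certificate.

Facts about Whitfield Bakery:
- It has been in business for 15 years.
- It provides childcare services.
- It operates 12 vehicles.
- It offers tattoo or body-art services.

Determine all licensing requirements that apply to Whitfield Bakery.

Art. I. years in business 15 ≤ 16 → Compliance Authorization not required.
Art. II. provides childcare services; vehicles 12 ≥ 9 → Regulatory Certificate required.
Art. III. years in business 15 ≤ 18 → Trade License not required.
Art. IV. vehicles 12 > 5; years in business 15 < 19 → Standard License not required.
Art. V. years in business 15 ≥ 13 → Municipal Authorization required.
Art. VI. vehicles 12 < 35; provides childcare services → Operating Certificate required.
Art. VII. vehicles 12 ≥ 8; offers tattoo or body-art services → Annual Certificate required.
Art. VIII. years in business 15 ≥ 14; provides childcare services → exempt from Regulatory Permit.
Art. IX. years in business 15 < 16 → Operating Authorization required.
Art. X. vehicles 12 ≥ 11; offers tattoo or body-art services → Regulatory Permit required.
Art. XI. provides childcare services; vehicles 12 ≥ 10 → Municipal License not required.
Art. XII. vehicles 12 ≥ 8; years in business 15 ≥ 14 → Small Fleet Certificate not required.

Annual Certificate, Municipal Authorization, Operating Authorization, Operating Certificate, Regulatory Certificate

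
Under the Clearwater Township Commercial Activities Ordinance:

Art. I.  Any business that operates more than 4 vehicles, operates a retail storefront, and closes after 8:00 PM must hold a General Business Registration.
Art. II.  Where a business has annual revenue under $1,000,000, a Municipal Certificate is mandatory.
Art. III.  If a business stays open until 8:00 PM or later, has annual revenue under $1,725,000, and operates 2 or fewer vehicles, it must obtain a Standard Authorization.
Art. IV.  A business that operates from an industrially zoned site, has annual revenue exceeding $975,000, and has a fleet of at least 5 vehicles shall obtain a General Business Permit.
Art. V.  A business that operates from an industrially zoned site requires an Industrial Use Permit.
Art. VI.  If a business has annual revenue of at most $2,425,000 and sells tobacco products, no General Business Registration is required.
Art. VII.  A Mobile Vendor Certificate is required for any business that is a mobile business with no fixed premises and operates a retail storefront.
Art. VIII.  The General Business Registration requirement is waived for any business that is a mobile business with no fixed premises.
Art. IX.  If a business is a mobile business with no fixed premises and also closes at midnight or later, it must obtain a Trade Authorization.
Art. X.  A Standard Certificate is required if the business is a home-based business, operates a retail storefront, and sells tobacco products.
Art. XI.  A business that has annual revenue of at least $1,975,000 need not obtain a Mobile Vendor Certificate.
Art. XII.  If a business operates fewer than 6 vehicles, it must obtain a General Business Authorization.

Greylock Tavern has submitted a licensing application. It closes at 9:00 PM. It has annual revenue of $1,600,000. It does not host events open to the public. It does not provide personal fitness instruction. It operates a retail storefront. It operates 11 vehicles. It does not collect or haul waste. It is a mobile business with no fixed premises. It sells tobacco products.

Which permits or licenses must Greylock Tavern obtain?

Mobile Vendor Certificate

Art. I. vehicles 11 > 4; operates a retail storefront; closes 9:00 PM, after 8:00 PM → General Business Registration required.
Art. II. revenue $1,600,000 ≥ $1,000,000 → Municipal Certificate not required.
Art. III. closes 9:00 PM, after 8:00 PM; revenue $1,600,000 < $1,725,000; vehicles 11 > 2 → Standard Authorization not required.
Art. IV. is a mobile business with no fixed premises (not: operates from an industrially zoned site); revenue $1,600,000 > $975,000; vehicles 11 ≥ 5 → General Business Permit not required.
Art. V. is a mobile business with no fixed premises (not: operates from an industrially zoned site) → Industrial Use Permit not required.
Art. VI. revenue $1,600,000 ≤ $2,425,000; sells tobacco products → exempt from General Business Registration.
Art. VII. is a mobile business with no fixed premises; operates a retail storefront → Mobile Vendor Certificate required.
Art. VIII. is a mobile business with no fixed premises → exempt from General Business Registration.
Art. IX. is a mobile business with no fixed premises; closes 9:00 PM, at/before midnight → Trade Authorization not required.
Art. X. is a mobile business with no fixed premises (not: is a home-based business); operates a retail storefront; sells tobacco products → Standard Certificate not required.
Art. XI. revenue $1,600,000 < $1,975,000 → Mobile Vendor Certificate exemption does not apply.
Art. XII. vehicles 11 ≥ 6 → General Business Authorization not required.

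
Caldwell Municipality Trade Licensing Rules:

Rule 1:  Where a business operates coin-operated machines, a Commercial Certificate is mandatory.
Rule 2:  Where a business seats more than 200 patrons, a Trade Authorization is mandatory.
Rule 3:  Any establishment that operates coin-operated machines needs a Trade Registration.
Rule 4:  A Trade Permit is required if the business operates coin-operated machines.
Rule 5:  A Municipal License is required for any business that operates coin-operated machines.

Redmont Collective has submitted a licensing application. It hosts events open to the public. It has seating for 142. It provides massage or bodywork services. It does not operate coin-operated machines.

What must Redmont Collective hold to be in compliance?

Rule 1: does not operate coin-operated machines → Commercial Certificate not required.
Rule 2: seating 142 ≤ 200 → Trade Authorization not required.
Rule 3: does not operate coin-operated machines → Trade Registration not required.
Rule 4: does not operate coin-operated machines → Trade Permit not required.
Rule 5: does not operate coin-operated machines → Municipal License not required.

None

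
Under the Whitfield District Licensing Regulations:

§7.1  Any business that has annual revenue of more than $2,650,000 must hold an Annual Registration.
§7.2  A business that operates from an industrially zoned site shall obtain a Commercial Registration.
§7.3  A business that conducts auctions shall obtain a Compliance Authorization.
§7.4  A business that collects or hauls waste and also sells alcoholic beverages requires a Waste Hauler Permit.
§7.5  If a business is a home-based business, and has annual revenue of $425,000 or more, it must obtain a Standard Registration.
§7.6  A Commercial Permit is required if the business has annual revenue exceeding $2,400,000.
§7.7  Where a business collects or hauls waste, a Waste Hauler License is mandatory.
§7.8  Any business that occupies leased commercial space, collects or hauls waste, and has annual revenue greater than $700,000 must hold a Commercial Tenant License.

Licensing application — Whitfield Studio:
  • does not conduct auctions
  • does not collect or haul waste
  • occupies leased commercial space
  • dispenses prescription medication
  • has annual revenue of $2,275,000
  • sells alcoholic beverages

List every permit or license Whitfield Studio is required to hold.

None

§7.1 revenue $2,275,000 ≤ $2,650,000 → Annual Registration not required.
§7.2 occupies leased commercial space (not: operates from an industrially zoned site) → Commercial Registration not required.
§7.3 does not conduct auctions → Compliance Authorization not required.
§7.4 does not collect or haul waste; sells alcoholic beverages → Waste Hauler Permit not required.
§7.5 occupies leased commercial space (not: is a home-based business); revenue $2,275,000 ≥ $425,000 → Standard Registration not required.
§7.6 revenue $2,275,000 ≤ $2,400,000 → Commercial Permit not required.
§7.7 does not collect or haul waste → Waste Hauler License not required.
§7.8 occupies leased commercial space; does not collect or haul waste; revenue $2,275,000 > $700,000 → Commercial Tenant License not required.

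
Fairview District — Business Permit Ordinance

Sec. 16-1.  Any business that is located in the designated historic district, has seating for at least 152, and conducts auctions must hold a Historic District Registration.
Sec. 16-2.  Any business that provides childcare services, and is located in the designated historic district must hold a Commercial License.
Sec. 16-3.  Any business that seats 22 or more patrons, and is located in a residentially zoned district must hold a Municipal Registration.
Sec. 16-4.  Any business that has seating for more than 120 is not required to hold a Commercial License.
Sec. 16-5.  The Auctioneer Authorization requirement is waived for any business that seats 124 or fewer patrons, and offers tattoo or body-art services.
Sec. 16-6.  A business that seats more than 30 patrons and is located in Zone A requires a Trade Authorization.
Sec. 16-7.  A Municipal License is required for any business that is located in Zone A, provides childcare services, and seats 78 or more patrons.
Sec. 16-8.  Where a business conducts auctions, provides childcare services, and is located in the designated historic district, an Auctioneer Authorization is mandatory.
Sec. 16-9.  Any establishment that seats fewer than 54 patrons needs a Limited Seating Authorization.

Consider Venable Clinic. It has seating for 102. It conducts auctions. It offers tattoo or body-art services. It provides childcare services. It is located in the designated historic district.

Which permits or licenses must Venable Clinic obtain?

Commercial License

Sec. 16-1. is located in the designated historic district; seating 102 < 152; conducts auctions → Historic District Registration not required.
Sec. 16-2. provides childcare services; is located in the designated historic district → Commercial License required.
Sec. 16-3. seating 102 ≥ 22; is located in the designated historic district (not: is located in a residentially zoned district) → Municipal Registration not required.
Sec. 16-4. seating 102 ≤ 120 → Commercial License exemption does not apply.
Sec. 16-5. seating 102 ≤ 124; offers tattoo or body-art services → exempt from Auctioneer Authorization.
Sec. 16-6. seating 102 > 30; is located in the designated historic district (not: is located in Zone A) → Trade Authorization not required.
Sec. 16-7. is located in the designated historic district (not: is located in Zone A); provides childcare services; seating 102 ≥ 78 → Municipal License not required.
Sec. 16-8. conducts auctions; provides childcare services; is located in the designated historic district → Auctioneer Authorization required.
Sec. 16-9. seating 102 ≥ 54 → Limited Seating Authorization not required.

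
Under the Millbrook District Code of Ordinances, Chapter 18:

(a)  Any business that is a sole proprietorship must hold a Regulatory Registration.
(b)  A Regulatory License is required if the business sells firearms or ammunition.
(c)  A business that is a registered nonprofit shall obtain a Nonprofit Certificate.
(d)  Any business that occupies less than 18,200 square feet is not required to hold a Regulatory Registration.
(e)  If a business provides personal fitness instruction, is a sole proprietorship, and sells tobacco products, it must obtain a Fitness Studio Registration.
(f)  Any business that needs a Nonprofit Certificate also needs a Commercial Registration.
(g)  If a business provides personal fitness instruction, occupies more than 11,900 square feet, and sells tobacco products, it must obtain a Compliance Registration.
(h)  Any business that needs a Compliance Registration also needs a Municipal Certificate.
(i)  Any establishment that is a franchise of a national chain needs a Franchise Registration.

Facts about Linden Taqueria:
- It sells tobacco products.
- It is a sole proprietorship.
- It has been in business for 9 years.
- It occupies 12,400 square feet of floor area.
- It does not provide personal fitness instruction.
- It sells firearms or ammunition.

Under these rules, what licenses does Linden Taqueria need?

(a) is a sole proprietorship → Regulatory Registration required.
(b) sells firearms or ammunition → Regulatory License required.
(c) is a sole proprietorship (not: is a registered nonprofit) → Nonprofit Certificate not required.
(d) floor area 12,400 square feet < 18,200 square feet → exempt from Regulatory Registration.
(e) does not provide personal fitness instruction; is a sole proprietorship; sells tobacco products → Fitness Studio Registration not required.
(f) Nonprofit Certificate is not required → no effect.
(g) does not provide personal fitness instruction; floor area 12,400 square feet > 11,900 square feet; sells tobacco products → Compliance Registration not required.
(h) Compliance Registration is not required → no effect.
(i) is a sole proprietorship (not: is a franchise of a national chain) → Franchise Registration not required.

Regulatory License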